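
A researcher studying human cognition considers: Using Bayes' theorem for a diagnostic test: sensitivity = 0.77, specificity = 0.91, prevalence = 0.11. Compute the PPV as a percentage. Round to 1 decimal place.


PPV = (sens * prev) / (sens * prev + (1-spec) * (1-prev))
Numerator = 0.77 * 0.11 = 0.0847
P(positive and no disease) = (1 - spec) * (1 - prev) = (1 - 0.91) * (1 - 0.11) = 0.0801
Denominator = 0.0847 + 0.0801 = 0.1648
PPV = 0.0847 / 0.1648 = 0.513956
As percentage = 51.4


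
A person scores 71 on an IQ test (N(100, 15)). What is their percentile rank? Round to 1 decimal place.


z = (IQ - mean) / SD
z = (71 - 100) / 15 = -1.9333
Percentile = Phi(-1.9333) * 100
Phi(-1.9333) = 0.0266
= 2.7


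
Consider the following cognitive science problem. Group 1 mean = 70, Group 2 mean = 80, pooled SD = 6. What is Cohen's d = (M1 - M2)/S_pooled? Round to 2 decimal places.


Cohen's d = (M1 - M2) / S_pooled
= (70 - 80) / 6
= -10 / 6
= -1.67


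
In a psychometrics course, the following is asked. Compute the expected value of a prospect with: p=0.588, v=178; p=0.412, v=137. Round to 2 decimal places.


EU = sum(p_i * v_i)
0.588 * 178 = 104.664
0.412 * 137 = 56.444
EU = 104.664 + 56.444
= 161.11


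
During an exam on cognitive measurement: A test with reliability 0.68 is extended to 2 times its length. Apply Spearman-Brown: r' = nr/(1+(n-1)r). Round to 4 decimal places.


r_new = n*r / (1 + (n-1)*r)
Numerator = 2 * 0.68 = 1.36
Denominator = 1 + 1 * 0.68 = 1.68
r_new = 1.36 / 1.68
= 0.8095


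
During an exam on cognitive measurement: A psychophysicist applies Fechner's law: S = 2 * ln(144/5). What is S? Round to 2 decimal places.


S = 2 * ln(144/5)
I/I0 = 28.8
ln(28.8) = 3.3604
S = 2 * 3.3604
= 6.72


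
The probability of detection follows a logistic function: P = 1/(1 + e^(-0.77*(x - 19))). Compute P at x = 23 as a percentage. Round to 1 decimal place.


P(x) = 1/(1 + e^(-0.77*(23 - 19)))
Exponent = -0.77 * 4 = -3.08
e^(-3.08) = 0.045959
P = 1/(1 + 0.045959) = 0.95606
Percentage = 95.6


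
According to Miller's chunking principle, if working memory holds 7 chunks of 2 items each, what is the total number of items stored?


Total items = chunks * items_per_chunk
= 7 * 2
= 14


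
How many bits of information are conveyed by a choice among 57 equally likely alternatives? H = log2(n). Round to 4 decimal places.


H = log2(n)
H = log2(57)
= 5.8329


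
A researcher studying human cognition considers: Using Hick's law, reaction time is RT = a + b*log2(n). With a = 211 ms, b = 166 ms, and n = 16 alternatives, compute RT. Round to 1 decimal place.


RT = 211 + 166 * log2(16)
log2(16) = 4.0
RT = 211 + 166 * 4.0
= 211 + 664.0
= 875.0 ms


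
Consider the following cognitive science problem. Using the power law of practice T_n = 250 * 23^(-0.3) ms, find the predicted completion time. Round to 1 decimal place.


T_n = 250 * 23^(-0.3)
23^(-0.3) = 0.390375
T_n = 250 * 0.390375
= 97.6 ms


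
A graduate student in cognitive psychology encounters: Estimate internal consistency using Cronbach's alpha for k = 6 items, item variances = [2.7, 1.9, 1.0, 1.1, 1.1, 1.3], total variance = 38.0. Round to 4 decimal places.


alpha = (k/(k-1)) * (1 - sum(s_i^2)/s_total^2)
sum(item variances) = 9.1
k/(k-1) = 6/5 = 1.2
1 - 9.1/38.0 = 1 - 0.239474 = 0.760526
alpha = 1.2 * 0.760526
= 0.9126


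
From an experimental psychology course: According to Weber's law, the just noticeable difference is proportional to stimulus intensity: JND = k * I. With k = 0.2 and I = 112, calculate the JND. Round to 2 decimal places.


JND = k * I
JND = 0.2 * 112
= 22.40


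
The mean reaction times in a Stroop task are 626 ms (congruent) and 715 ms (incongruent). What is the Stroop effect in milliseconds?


Stroop effect = RT(incongruent) - RT(congruent)
= 715 - 626
= 89 ms


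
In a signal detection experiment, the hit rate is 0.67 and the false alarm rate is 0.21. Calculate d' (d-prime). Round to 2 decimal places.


d' = z(HR) - z(FAR)
z(0.67) = 0.4399
z(0.21) = -0.8064
d' = 0.4399 - -0.8064
= 1.25


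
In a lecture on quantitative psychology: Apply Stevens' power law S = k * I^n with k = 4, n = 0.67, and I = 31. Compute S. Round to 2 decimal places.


S = 4 * 31^0.67
31^0.67 = 9.9819
S = 4 * 9.9819
= 39.93


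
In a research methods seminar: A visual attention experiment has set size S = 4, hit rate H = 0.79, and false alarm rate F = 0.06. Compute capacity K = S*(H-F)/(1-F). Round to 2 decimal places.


K = S * (H - F) / (1 - F)
H - F = 0.73
1 - F = 0.94
K = 4 * 0.73 / 0.94
= 3.11


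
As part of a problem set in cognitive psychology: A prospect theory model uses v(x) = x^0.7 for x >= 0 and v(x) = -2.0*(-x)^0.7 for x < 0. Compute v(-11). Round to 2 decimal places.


Since x = -11 < 0, use v(x) = -lambda*(-x)^alpha
(-x) = 11
11^0.7 = 5.3577
v(-11) = -2.0 * 5.3577
= -10.72


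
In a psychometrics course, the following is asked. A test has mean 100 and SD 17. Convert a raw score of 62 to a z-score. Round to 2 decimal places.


z = (X - mu) / sigma
= (62 - 100) / 17
= -38 / 17
= -2.24


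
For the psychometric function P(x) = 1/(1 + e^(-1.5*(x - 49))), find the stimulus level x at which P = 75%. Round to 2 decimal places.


At P = 0.75: 0.75 = 1/(1 + e^(-k*(x-x0)))
Solving: e^(-k*(x-x0)) = 1/3
x = x0 + ln(3)/k
ln(3) = 1.0986
x = 49 + 1.0986/1.5
= 49 + 0.7324
= 49.73


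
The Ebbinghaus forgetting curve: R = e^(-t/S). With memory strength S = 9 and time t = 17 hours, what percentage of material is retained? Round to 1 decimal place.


R = e^(-t/S)
-t/S = -17/9 = -1.888889
R = e^(-1.888889) = 0.15124
Percentage = 0.15124 * 100
= 15.1


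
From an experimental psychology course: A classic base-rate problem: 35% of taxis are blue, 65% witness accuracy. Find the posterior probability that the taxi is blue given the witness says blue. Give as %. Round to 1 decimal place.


P(blue | says blue) = P(says blue | blue)*P(blue) / [P(says blue | blue)*P(blue) + P(says blue | not blue)*P(not blue)]
Numerator = 0.65 * 0.35 = 0.2275
False identification = 0.35 * 0.65 = 0.2275
P = 0.2275 / (0.2275 + 0.2275)
= 0.2275 / 0.455
As percentage = 50.0


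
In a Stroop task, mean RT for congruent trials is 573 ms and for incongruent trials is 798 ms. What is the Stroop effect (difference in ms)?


Stroop effect = RT(incongruent) - RT(congruent)
= 798 - 573
= 225 ms


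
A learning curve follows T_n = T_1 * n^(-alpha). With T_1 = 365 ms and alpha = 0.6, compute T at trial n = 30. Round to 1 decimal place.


T_n = 365 * 30^(-0.6)
30^(-0.6) = 0.129935
T_n = 365 * 0.129935
= 47.4 ms


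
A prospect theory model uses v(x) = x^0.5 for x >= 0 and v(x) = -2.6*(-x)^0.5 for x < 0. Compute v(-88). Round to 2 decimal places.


Since x = -88 < 0, use v(x) = -lambda*(-x)^alpha
(-x) = 88
88^0.5 = 9.3808
v(-88) = -2.6 * 9.3808
= -24.39


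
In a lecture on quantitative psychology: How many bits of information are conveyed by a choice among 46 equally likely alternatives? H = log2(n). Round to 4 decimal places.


H = log2(n)
H = log2(46)
= 5.5236


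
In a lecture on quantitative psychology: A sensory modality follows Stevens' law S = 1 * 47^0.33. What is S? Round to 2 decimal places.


S = 1 * 47^0.33
47^0.33 = 3.5628
S = 1 * 3.5628
= 3.56


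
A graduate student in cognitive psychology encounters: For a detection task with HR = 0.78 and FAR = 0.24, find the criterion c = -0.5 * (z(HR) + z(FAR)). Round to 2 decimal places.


c = -0.5 * (z(HR) + z(FAR))
z(0.78) = 0.7722
z(0.24) = -0.7063
c = -0.5 * (0.7722 + -0.7063)
= -0.5 * 0.0659
= -0.03


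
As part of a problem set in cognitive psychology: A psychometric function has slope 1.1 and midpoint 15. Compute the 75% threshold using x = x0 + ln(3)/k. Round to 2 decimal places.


At P = 0.75: 0.75 = 1/(1 + e^(-k*(x-x0)))
Solving: e^(-k*(x-x0)) = 1/3
x = x0 + ln(3)/k
ln(3) = 1.0986
x = 15 + 1.0986/1.1
= 15 + 0.9987
= 16.00


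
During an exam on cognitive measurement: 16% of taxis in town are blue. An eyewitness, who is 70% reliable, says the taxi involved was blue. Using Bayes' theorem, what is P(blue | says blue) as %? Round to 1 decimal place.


P(blue | says blue) = P(says blue | blue)*P(blue) / [P(says blue | blue)*P(blue) + P(says blue | not blue)*P(not blue)]
Numerator = 0.7 * 0.16 = 0.112
False identification = 0.3 * 0.84 = 0.252
P = 0.112 / (0.112 + 0.252)
= 0.112 / 0.364
As percentage = 30.8


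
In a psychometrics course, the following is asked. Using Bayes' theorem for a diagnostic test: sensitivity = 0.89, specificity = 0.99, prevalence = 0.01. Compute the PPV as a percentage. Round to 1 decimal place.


PPV = (sens * prev) / (sens * prev + (1-spec) * (1-prev))
Numerator = 0.89 * 0.01 = 0.0089
P(positive and no disease) = (1 - spec) * (1 - prev) = (1 - 0.99) * (1 - 0.01) = 0.0099
Denominator = 0.0089 + 0.0099 = 0.0188
PPV = 0.0089 / 0.0188 = 0.473404
As percentage = 47.3


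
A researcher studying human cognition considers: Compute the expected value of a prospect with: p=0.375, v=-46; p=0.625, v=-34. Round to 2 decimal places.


EU = sum(p_i * v_i)
0.375 * -46 = -17.25
0.625 * -34 = -21.25
EU = -17.25 + -21.25
= -38.50


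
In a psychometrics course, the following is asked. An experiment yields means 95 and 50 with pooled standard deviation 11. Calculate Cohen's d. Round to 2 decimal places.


Cohen's d = (M1 - M2) / S_pooled
= (95 - 50) / 11
= 45 / 11
= 4.09


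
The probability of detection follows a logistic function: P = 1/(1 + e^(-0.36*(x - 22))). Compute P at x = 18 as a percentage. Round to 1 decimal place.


P(x) = 1/(1 + e^(-0.36*(18 - 22)))
Exponent = -0.36 * -4 = 1.44
e^(1.44) = 4.220696
P = 1/(1 + 4.220696) = 0.191545
Percentage = 19.2


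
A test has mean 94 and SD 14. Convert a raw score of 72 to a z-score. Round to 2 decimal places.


z = (X - mu) / sigma
= (72 - 94) / 14
= -22 / 14
= -1.57


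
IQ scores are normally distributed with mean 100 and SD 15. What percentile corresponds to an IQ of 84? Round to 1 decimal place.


z = (IQ - mean) / SD
z = (84 - 100) / 15 = -1.0667
Percentile = Phi(-1.0667) * 100
Phi(-1.0667) = 0.143054
= 14.3


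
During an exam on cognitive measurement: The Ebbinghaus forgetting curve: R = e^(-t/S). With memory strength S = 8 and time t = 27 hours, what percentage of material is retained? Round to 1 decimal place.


R = e^(-t/S)
-t/S = -27/8 = -3.375
R = e^(-3.375) = 0.034218
Percentage = 0.034218 * 100
= 3.4


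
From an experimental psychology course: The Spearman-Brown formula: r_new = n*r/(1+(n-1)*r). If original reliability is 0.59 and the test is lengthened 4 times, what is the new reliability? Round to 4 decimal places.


r_new = n*r / (1 + (n-1)*r)
Numerator = 4 * 0.59 = 2.36
Denominator = 1 + 3 * 0.59 = 2.77
r_new = 2.36 / 2.77
= 0.8520


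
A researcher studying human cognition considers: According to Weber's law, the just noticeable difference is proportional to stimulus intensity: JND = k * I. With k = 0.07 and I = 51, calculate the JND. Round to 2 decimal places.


JND = k * I
JND = 0.07 * 51
= 3.57


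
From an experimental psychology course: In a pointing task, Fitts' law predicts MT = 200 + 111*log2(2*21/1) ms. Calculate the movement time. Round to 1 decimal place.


MT = 200 + 111 * log2(2*21/1)
2D/W = 42.0
log2(42.0) = 5.3923
MT = 200 + 111 * 5.3923
= 798.5 ms


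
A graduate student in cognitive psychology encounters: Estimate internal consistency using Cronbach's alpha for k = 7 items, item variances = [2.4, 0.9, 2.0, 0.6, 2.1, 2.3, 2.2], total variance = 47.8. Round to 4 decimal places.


alpha = (k/(k-1)) * (1 - sum(s_i^2)/s_total^2)
sum(item variances) = 12.5
k/(k-1) = 7/6 = 1.166667
1 - 12.5/47.8 = 1 - 0.261506 = 0.738494
alpha = 1.166667 * 0.738494
= 0.8616


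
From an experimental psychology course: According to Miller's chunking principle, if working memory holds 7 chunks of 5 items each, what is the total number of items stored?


Total items = chunks * items_per_chunk
= 7 * 5
= 35


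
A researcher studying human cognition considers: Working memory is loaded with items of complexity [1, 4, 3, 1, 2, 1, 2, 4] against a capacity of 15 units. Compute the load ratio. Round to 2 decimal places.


Total complexity = 1 + 4 + 3 + 1 + 2 + 1 + 2 + 4 = 18
Load = total / capacity = 18 / 15
= 1.20


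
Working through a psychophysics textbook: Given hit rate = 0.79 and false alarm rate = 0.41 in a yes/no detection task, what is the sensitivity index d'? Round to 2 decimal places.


d' = z(HR) - z(FAR)
z(0.79) = 0.8064
z(0.41) = -0.2275
d' = 0.8064 - -0.2275
= 1.03


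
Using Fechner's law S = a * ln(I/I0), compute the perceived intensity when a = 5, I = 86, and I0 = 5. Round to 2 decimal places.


S = 5 * ln(86/5)
I/I0 = 17.2
ln(17.2) = 2.8449
S = 5 * 2.8449
= 14.22


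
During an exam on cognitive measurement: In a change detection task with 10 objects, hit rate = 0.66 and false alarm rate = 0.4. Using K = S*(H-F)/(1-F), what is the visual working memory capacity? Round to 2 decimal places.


K = S * (H - F) / (1 - F)
H - F = 0.26
1 - F = 0.6
K = 10 * 0.26 / 0.6
= 4.33


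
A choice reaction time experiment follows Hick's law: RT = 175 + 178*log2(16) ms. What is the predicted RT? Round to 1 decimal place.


RT = 175 + 178 * log2(16)
log2(16) = 4.0
RT = 175 + 178 * 4.0
= 175 + 712.0
= 887.0 ms


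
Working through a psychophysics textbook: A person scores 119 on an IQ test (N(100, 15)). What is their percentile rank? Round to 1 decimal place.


z = (IQ - mean) / SD
z = (119 - 100) / 15 = 1.2667
Percentile = Phi(1.2667) * 100
Phi(1.2667) = 0.897369
= 89.7


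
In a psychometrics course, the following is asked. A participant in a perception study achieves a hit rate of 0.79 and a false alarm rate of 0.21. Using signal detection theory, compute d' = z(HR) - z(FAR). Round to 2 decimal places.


d' = z(HR) - z(FAR)
z(0.79) = 0.8064
z(0.21) = -0.8064
d' = 0.8064 - -0.8064
= 1.61


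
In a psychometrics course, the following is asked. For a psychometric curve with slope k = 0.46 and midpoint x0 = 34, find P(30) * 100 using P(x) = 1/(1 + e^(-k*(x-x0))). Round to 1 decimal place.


P(x) = 1/(1 + e^(-0.46*(30 - 34)))
Exponent = -0.46 * -4 = 1.84
e^(1.84) = 6.296538
P = 1/(1 + 6.296538) = 0.137051
Percentage = 13.7


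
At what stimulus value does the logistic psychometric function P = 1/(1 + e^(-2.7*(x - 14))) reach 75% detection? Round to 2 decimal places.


At P = 0.75: 0.75 = 1/(1 + e^(-k*(x-x0)))
Solving: e^(-k*(x-x0)) = 1/3
x = x0 + ln(3)/k
ln(3) = 1.0986
x = 14 + 1.0986/2.7
= 14 + 0.4069
= 14.41


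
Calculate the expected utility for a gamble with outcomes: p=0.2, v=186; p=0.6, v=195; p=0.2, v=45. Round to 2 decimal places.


EU = sum(p_i * v_i)
0.2 * 186 = 37.2
0.6 * 195 = 117.0
0.2 * 45 = 9.0
EU = 37.2 + 117.0 + 9.0
= 163.20


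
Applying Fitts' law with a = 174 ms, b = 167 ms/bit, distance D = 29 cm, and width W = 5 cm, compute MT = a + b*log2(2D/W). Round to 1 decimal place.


MT = 174 + 167 * log2(2*29/5)
2D/W = 11.6
log2(11.6) = 3.5361
MT = 174 + 167 * 3.5361
= 764.5 ms


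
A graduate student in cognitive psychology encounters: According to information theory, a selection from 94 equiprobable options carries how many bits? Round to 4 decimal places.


H = log2(n)
H = log2(94)
= 6.5546


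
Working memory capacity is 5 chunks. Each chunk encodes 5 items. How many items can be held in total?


Total items = chunks * items_per_chunk
= 5 * 5
= 25


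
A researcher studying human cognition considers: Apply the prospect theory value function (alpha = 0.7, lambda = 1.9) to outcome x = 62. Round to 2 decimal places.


Since x = 62 >= 0, use v(x) = x^0.7
62^0.7 = 17.9752
v(62) = 17.98


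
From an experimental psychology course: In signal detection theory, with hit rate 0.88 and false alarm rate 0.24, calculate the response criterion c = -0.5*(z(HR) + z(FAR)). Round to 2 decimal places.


c = -0.5 * (z(HR) + z(FAR))
z(0.88) = 1.175
z(0.24) = -0.7063
c = -0.5 * (1.175 + -0.7063)
= -0.5 * 0.4687
= -0.23


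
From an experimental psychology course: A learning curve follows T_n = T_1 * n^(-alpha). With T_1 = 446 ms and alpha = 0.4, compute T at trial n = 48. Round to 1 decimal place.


T_n = 446 * 48^(-0.4)
48^(-0.4) = 0.212571
T_n = 446 * 0.212571
= 94.8 ms


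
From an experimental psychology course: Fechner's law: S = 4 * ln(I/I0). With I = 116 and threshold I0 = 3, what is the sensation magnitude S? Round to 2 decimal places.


S = 4 * ln(116/3)
I/I0 = 38.666667
ln(38.666667) = 3.655
S = 4 * 3.655
= 14.62


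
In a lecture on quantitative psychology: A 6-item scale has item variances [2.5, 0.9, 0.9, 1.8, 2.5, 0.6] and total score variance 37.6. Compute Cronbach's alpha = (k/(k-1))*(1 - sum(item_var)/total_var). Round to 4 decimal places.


alpha = (k/(k-1)) * (1 - sum(s_i^2)/s_total^2)
sum(item variances) = 9.2
k/(k-1) = 6/5 = 1.2
1 - 9.2/37.6 = 1 - 0.244681 = 0.755319
alpha = 1.2 * 0.755319
= 0.9064


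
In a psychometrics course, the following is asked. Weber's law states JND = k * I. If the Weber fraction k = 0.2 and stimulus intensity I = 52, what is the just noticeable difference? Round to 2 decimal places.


JND = k * I
JND = 0.2 * 52
= 10.40


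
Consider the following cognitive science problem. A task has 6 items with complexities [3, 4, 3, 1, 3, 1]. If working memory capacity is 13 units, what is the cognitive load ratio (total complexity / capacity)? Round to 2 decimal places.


Total complexity = 3 + 4 + 3 + 1 + 3 + 1 = 15
Load = total / capacity = 15 / 13
= 1.15


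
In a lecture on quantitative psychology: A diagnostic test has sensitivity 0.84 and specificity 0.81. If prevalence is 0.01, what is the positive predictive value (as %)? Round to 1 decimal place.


PPV = (sens * prev) / (sens * prev + (1-spec) * (1-prev))
Numerator = 0.84 * 0.01 = 0.0084
P(positive and no disease) = (1 - spec) * (1 - prev) = (1 - 0.81) * (1 - 0.01) = 0.1881
Denominator = 0.0084 + 0.1881 = 0.1965
PPV = 0.0084 / 0.1965 = 0.042748
As percentage = 4.3


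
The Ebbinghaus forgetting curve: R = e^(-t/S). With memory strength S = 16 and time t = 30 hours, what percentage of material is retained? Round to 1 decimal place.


R = e^(-t/S)
-t/S = -30/16 = -1.875
R = e^(-1.875) = 0.153355
Percentage = 0.153355 * 100
= 15.3


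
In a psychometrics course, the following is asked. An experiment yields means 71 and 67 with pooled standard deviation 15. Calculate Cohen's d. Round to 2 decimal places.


Cohen's d = (M1 - M2) / S_pooled
= (71 - 67) / 15
= 4 / 15
= 0.27


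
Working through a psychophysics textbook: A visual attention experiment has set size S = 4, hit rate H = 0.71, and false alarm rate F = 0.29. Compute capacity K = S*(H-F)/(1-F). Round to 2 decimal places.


K = S * (H - F) / (1 - F)
H - F = 0.42
1 - F = 0.71
K = 4 * 0.42 / 0.71
= 2.37


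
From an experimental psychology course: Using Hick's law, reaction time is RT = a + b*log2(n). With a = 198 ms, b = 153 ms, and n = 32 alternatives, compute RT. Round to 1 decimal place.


RT = 198 + 153 * log2(32)
log2(32) = 5.0
RT = 198 + 153 * 5.0
= 198 + 765.0
= 963.0 ms


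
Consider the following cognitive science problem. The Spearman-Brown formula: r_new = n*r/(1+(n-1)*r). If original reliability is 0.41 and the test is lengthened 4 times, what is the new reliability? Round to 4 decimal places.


r_new = n*r / (1 + (n-1)*r)
Numerator = 4 * 0.41 = 1.64
Denominator = 1 + 3 * 0.41 = 2.23
r_new = 1.64 / 2.23
= 0.7354


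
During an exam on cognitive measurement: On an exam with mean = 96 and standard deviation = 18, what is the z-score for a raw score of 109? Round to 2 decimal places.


z = (X - mu) / sigma
= (109 - 96) / 18
= 13 / 18
= 0.72


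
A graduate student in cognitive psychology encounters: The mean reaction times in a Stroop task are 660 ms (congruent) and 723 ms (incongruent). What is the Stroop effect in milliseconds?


Stroop effect = RT(incongruent) - RT(congruent)
= 723 - 660
= 63 ms


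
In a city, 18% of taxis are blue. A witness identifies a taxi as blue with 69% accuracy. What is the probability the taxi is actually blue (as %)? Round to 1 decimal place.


P(blue | says blue) = P(says blue | blue)*P(blue) / [P(says blue | blue)*P(blue) + P(says blue | not blue)*P(not blue)]
Numerator = 0.69 * 0.18 = 0.1242
False identification = 0.31 * 0.82 = 0.2542
P = 0.1242 / (0.1242 + 0.2542)
= 0.1242 / 0.3784
As percentage = 32.8


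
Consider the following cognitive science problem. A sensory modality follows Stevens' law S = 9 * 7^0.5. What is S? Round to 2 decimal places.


S = 9 * 7^0.5
7^0.5 = 2.6458
S = 9 * 2.6458
= 23.81


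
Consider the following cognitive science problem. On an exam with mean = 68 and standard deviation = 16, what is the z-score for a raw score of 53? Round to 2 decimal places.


z = (X - mu) / sigma
= (53 - 68) / 16
= -15 / 16
= -0.94


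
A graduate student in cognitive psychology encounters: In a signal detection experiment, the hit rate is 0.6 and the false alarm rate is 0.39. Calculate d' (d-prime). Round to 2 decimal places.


d' = z(HR) - z(FAR)
z(0.6) = 0.2533
z(0.39) = -0.2793
d' = 0.2533 - -0.2793
= 0.53


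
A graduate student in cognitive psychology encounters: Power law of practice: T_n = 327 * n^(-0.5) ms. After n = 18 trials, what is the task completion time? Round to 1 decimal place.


T_n = 327 * 18^(-0.5)
18^(-0.5) = 0.235702
T_n = 327 * 0.235702
= 77.1 ms


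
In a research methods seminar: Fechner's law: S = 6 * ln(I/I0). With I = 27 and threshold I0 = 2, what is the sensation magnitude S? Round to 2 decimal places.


S = 6 * ln(27/2)
I/I0 = 13.5
ln(13.5) = 2.6027
S = 6 * 2.6027
= 15.62


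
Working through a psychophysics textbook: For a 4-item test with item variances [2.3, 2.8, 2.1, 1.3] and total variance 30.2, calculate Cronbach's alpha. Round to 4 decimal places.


alpha = (k/(k-1)) * (1 - sum(s_i^2)/s_total^2)
sum(item variances) = 8.5
k/(k-1) = 4/3 = 1.333333
1 - 8.5/30.2 = 1 - 0.281457 = 0.718543
alpha = 1.333333 * 0.718543
= 0.9581


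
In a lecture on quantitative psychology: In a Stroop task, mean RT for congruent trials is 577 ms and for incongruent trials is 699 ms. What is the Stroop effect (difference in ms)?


Stroop effect = RT(incongruent) - RT(congruent)
= 699 - 577
= 122 ms


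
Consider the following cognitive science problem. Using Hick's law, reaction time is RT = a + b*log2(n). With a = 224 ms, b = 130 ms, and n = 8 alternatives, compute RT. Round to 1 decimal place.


RT = 224 + 130 * log2(8)
log2(8) = 3.0
RT = 224 + 130 * 3.0
= 224 + 390.0
= 614.0 ms


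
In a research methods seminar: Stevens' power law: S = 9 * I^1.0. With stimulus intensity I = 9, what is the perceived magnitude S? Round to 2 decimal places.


S = 9 * 9^1.0
9^1.0 = 9.0
S = 9 * 9.0
= 81.00


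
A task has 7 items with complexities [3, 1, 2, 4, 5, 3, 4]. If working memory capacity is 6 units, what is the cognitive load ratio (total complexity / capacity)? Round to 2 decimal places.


Total complexity = 3 + 1 + 2 + 4 + 5 + 3 + 4 = 22
Load = total / capacity = 22 / 6
= 3.67


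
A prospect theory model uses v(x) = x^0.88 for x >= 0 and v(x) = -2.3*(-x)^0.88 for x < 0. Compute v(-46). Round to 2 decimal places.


Since x = -46 < 0, use v(x) = -lambda*(-x)^alpha
(-x) = 46
46^0.88 = 29.0554
v(-46) = -2.3 * 29.0554
= -66.83


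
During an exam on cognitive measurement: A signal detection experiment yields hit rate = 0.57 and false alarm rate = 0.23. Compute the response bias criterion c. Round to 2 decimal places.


c = -0.5 * (z(HR) + z(FAR))
z(0.57) = 0.1764
z(0.23) = -0.7388
c = -0.5 * (0.1764 + -0.7388)
= -0.5 * -0.5624
= 0.28


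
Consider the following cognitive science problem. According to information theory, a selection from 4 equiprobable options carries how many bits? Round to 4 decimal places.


H = log2(n)
H = log2(4)
= 2.0000


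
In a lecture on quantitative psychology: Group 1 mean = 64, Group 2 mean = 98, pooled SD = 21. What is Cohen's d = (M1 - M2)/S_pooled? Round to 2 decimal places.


Cohen's d = (M1 - M2) / S_pooled
= (64 - 98) / 21
= -34 / 21
= -1.62


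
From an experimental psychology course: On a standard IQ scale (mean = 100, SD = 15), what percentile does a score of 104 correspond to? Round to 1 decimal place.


z = (IQ - mean) / SD
z = (104 - 100) / 15 = 0.2667
Percentile = Phi(0.2667) * 100
Phi(0.2667) = 0.60515
= 60.5


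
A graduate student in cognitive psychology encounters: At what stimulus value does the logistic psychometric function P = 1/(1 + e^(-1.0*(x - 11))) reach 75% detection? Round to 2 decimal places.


At P = 0.75: 0.75 = 1/(1 + e^(-k*(x-x0)))
Solving: e^(-k*(x-x0)) = 1/3
x = x0 + ln(3)/k
ln(3) = 1.0986
x = 11 + 1.0986/1.0
= 11 + 1.0986
= 12.10


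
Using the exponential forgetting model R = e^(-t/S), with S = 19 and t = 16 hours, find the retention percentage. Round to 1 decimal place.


R = e^(-t/S)
-t/S = -16/19 = -0.842105
R = e^(-0.842105) = 0.430803
Percentage = 0.430803 * 100
= 43.1


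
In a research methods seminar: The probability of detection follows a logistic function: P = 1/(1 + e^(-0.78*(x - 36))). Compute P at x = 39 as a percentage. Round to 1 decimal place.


P(x) = 1/(1 + e^(-0.78*(39 - 36)))
Exponent = -0.78 * 3 = -2.34
e^(-2.34) = 0.096328
P = 1/(1 + 0.096328) = 0.912136
Percentage = 91.2


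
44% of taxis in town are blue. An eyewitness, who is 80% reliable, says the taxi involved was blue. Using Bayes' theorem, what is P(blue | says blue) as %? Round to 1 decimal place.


P(blue | says blue) = P(says blue | blue)*P(blue) / [P(says blue | blue)*P(blue) + P(says blue | not blue)*P(not blue)]
Numerator = 0.8 * 0.44 = 0.352
False identification = 0.2 * 0.56 = 0.112
P = 0.352 / (0.352 + 0.112)
= 0.352 / 0.464
As percentage = 75.9


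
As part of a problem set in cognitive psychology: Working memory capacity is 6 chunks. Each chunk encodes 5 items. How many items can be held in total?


Total items = chunks * items_per_chunk
= 6 * 5
= 30


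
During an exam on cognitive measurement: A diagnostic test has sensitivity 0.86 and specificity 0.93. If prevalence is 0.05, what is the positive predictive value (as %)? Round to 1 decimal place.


PPV = (sens * prev) / (sens * prev + (1-spec) * (1-prev))
Numerator = 0.86 * 0.05 = 0.043
P(positive and no disease) = (1 - spec) * (1 - prev) = (1 - 0.93) * (1 - 0.05) = 0.0665
Denominator = 0.043 + 0.0665 = 0.1095
PPV = 0.043 / 0.1095 = 0.392694
As percentage = 39.3


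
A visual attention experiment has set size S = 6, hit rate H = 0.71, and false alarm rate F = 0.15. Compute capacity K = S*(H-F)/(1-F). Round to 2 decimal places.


K = S * (H - F) / (1 - F)
H - F = 0.56
1 - F = 0.85
K = 6 * 0.56 / 0.85
= 3.95


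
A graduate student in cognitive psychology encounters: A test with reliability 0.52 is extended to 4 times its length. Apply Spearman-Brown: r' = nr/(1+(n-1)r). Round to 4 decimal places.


r_new = n*r / (1 + (n-1)*r)
Numerator = 4 * 0.52 = 2.08
Denominator = 1 + 3 * 0.52 = 2.56
r_new = 2.08 / 2.56
= 0.8125


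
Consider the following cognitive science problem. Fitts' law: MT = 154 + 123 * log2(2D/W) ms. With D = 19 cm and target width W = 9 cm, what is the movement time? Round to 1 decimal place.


MT = 154 + 123 * log2(2*19/9)
2D/W = 4.222222
log2(4.222222) = 2.078
MT = 154 + 123 * 2.078
= 409.6 ms


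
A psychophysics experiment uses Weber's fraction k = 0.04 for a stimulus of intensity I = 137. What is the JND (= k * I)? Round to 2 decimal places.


JND = k * I
JND = 0.04 * 137
= 5.48


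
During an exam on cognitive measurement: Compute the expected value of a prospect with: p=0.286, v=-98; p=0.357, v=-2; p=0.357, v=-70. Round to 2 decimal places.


EU = sum(p_i * v_i)
0.286 * -98 = -28.028
0.357 * -2 = -0.714
0.357 * -70 = -24.99
EU = -28.028 + -0.714 + -24.99
= -53.73


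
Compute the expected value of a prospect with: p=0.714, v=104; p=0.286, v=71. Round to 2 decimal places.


EU = sum(p_i * v_i)
0.714 * 104 = 74.256
0.286 * 71 = 20.306
EU = 74.256 + 20.306
= 94.56


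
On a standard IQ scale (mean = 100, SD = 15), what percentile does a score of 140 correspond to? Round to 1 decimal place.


z = (IQ - mean) / SD
z = (140 - 100) / 15 = 2.6667
Percentile = Phi(2.6667) * 100
Phi(2.6667) = 0.99617
= 99.6


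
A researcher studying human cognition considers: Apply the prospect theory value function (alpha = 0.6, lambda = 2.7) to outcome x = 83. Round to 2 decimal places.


Since x = 83 >= 0, use v(x) = x^0.6
83^0.6 = 14.1725
v(83) = 14.17


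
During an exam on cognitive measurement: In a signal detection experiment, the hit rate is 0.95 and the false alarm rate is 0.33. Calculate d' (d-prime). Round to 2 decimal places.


d' = z(HR) - z(FAR)
z(0.95) = 1.6449
z(0.33) = -0.4399
d' = 1.6449 - -0.4399
= 2.08


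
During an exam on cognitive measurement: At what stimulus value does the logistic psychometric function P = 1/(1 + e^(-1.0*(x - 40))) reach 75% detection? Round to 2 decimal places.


At P = 0.75: 0.75 = 1/(1 + e^(-k*(x-x0)))
Solving: e^(-k*(x-x0)) = 1/3
x = x0 + ln(3)/k
ln(3) = 1.0986
x = 40 + 1.0986/1.0
= 40 + 1.0986
= 41.10


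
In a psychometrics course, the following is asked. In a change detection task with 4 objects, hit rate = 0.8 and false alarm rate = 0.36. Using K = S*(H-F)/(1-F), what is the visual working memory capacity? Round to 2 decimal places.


K = S * (H - F) / (1 - F)
H - F = 0.44
1 - F = 0.64
K = 4 * 0.44 / 0.64
= 2.75


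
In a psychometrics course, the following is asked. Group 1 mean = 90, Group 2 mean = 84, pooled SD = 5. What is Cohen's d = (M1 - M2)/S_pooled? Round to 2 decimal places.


Cohen's d = (M1 - M2) / S_pooled
= (90 - 84) / 5
= 6 / 5
= 1.20


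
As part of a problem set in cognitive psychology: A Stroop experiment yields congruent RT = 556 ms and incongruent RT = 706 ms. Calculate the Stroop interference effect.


Stroop effect = RT(incongruent) - RT(congruent)
= 706 - 556
= 150 ms


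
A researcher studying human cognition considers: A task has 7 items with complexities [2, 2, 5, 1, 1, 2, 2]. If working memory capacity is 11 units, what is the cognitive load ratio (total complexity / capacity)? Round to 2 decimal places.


Total complexity = 2 + 2 + 5 + 1 + 1 + 2 + 2 = 15
Load = total / capacity = 15 / 11
= 1.36


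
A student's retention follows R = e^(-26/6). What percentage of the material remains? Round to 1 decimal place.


R = e^(-t/S)
-t/S = -26/6 = -4.333333
R = e^(-4.333333) = 0.013124
Percentage = 0.013124 * 100
= 1.3


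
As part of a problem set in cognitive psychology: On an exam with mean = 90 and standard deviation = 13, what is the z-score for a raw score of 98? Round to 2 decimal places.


z = (X - mu) / sigma
= (98 - 90) / 13
= 8 / 13
= 0.62


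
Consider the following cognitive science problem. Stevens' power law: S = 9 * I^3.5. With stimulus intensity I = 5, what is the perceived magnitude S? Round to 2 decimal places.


S = 9 * 5^3.5
5^3.5 = 279.5085
S = 9 * 279.5085
= 2515.58


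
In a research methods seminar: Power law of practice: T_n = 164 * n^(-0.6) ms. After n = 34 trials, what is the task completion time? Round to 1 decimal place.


T_n = 164 * 34^(-0.6)
34^(-0.6) = 0.120535
T_n = 164 * 0.120535
= 19.8 ms


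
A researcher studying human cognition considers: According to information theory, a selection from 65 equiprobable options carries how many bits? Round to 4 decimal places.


H = log2(n)
H = log2(65)
= 6.0224


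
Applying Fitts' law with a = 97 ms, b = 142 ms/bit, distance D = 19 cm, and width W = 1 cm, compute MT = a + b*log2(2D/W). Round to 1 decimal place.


MT = 97 + 142 * log2(2*19/1)
2D/W = 38.0
log2(38.0) = 5.2479
MT = 97 + 142 * 5.2479
= 842.2 ms


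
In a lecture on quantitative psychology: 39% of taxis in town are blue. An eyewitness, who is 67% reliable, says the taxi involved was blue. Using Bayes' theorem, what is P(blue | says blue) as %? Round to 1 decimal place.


P(blue | says blue) = P(says blue | blue)*P(blue) / [P(says blue | blue)*P(blue) + P(says blue | not blue)*P(not blue)]
Numerator = 0.67 * 0.39 = 0.2613
False identification = 0.33 * 0.61 = 0.2013
P = 0.2613 / (0.2613 + 0.2013)
= 0.2613 / 0.4626
As percentage = 56.5


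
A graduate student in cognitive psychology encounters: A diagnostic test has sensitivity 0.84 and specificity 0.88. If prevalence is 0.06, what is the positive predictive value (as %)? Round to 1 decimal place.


PPV = (sens * prev) / (sens * prev + (1-spec) * (1-prev))
Numerator = 0.84 * 0.06 = 0.0504
P(positive and no disease) = (1 - spec) * (1 - prev) = (1 - 0.88) * (1 - 0.06) = 0.1128
Denominator = 0.0504 + 0.1128 = 0.1632
PPV = 0.0504 / 0.1632 = 0.308824
As percentage = 30.9


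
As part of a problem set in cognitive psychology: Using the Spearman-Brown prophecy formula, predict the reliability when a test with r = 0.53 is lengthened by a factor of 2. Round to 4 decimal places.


r_new = n*r / (1 + (n-1)*r)
Numerator = 2 * 0.53 = 1.06
Denominator = 1 + 1 * 0.53 = 1.53
r_new = 1.06 / 1.53
= 0.6928


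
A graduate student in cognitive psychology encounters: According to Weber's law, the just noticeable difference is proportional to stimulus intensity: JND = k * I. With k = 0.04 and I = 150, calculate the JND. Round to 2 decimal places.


JND = k * I
JND = 0.04 * 150
= 6.00


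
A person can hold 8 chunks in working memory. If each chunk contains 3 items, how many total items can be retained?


Total items = chunks * items_per_chunk
= 8 * 3
= 24


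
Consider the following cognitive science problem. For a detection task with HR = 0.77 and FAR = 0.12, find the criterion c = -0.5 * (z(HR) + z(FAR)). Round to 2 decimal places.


c = -0.5 * (z(HR) + z(FAR))
z(0.77) = 0.7388
z(0.12) = -1.175
c = -0.5 * (0.7388 + -1.175)
= -0.5 * -0.4362
= 0.22


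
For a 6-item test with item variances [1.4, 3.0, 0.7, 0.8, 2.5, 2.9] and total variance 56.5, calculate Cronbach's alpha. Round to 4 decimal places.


alpha = (k/(k-1)) * (1 - sum(s_i^2)/s_total^2)
sum(item variances) = 11.3
k/(k-1) = 6/5 = 1.2
1 - 11.3/56.5 = 1 - 0.2 = 0.8
alpha = 1.2 * 0.8
= 0.9600


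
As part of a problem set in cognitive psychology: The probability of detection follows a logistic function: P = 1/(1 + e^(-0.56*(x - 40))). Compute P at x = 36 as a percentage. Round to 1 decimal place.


P(x) = 1/(1 + e^(-0.56*(36 - 40)))
Exponent = -0.56 * -4 = 2.24
e^(2.24) = 9.393331
P = 1/(1 + 9.393331) = 0.096216
Percentage = 9.6


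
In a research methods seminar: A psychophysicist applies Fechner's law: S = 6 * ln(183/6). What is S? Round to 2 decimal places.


S = 6 * ln(183/6)
I/I0 = 30.5
ln(30.5) = 3.4177
S = 6 * 3.4177
= 20.51


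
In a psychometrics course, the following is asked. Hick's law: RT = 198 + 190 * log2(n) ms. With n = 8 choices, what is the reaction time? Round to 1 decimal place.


RT = 198 + 190 * log2(8)
log2(8) = 3.0
RT = 198 + 190 * 3.0
= 198 + 570.0
= 768.0 ms


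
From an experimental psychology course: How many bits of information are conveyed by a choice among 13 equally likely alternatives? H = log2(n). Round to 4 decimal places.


H = log2(n)
H = log2(13)
= 3.7004


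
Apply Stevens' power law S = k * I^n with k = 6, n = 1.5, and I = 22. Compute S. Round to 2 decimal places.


S = 6 * 22^1.5
22^1.5 = 103.1891
S = 6 * 103.1891
= 619.13


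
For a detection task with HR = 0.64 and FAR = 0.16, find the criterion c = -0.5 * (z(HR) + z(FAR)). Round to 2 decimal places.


c = -0.5 * (z(HR) + z(FAR))
z(0.64) = 0.3585
z(0.16) = -0.9945
c = -0.5 * (0.3585 + -0.9945)
= -0.5 * -0.636
= 0.32


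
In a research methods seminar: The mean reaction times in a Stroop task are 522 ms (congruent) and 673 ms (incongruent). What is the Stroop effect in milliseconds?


Stroop effect = RT(incongruent) - RT(congruent)
= 673 - 522
= 151 ms


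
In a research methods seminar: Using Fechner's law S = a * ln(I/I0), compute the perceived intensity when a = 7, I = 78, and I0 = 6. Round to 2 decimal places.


S = 7 * ln(78/6)
I/I0 = 13.0
ln(13.0) = 2.5649
S = 7 * 2.5649
= 17.95


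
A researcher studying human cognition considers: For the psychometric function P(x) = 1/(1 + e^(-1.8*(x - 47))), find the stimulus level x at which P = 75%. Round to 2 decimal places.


At P = 0.75: 0.75 = 1/(1 + e^(-k*(x-x0)))
Solving: e^(-k*(x-x0)) = 1/3
x = x0 + ln(3)/k
ln(3) = 1.0986
x = 47 + 1.0986/1.8
= 47 + 0.6103
= 47.61


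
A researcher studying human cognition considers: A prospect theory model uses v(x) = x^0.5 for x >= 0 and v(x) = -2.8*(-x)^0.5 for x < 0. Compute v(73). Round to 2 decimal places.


Since x = 73 >= 0, use v(x) = x^0.5
73^0.5 = 8.544
v(73) = 8.54


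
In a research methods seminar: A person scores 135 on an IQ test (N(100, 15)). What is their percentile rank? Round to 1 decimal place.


z = (IQ - mean) / SD
z = (135 - 100) / 15 = 2.3333
Percentile = Phi(2.3333) * 100
Phi(2.3333) = 0.990184
= 99.0


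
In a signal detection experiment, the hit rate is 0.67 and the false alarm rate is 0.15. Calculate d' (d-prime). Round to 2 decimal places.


d' = z(HR) - z(FAR)
z(0.67) = 0.4399
z(0.15) = -1.0364
d' = 0.4399 - -1.0364
= 1.48


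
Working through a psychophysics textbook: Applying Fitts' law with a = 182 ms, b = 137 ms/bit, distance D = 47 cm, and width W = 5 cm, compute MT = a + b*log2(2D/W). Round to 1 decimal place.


MT = 182 + 137 * log2(2*47/5)
2D/W = 18.8
log2(18.8) = 4.2327
MT = 182 + 137 * 4.2327
= 761.9 ms


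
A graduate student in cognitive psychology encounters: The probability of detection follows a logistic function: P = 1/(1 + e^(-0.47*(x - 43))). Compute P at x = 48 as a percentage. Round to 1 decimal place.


P(x) = 1/(1 + e^(-0.47*(48 - 43)))
Exponent = -0.47 * 5 = -2.35
e^(-2.35) = 0.095369
P = 1/(1 + 0.095369) = 0.912934
Percentage = 91.3


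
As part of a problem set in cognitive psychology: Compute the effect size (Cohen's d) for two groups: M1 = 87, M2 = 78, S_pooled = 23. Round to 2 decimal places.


Cohen's d = (M1 - M2) / S_pooled
= (87 - 78) / 23
= 9 / 23
= 0.39


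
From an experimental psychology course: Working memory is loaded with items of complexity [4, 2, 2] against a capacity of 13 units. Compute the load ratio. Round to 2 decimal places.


Total complexity = 4 + 2 + 2 = 8
Load = total / capacity = 8 / 13
= 0.62


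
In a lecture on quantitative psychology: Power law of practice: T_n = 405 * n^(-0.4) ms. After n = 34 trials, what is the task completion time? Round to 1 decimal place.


T_n = 405 * 34^(-0.4)
34^(-0.4) = 0.24401
T_n = 405 * 0.24401
= 98.8 ms


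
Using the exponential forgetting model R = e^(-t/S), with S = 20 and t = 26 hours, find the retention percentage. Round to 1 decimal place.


R = e^(-t/S)
-t/S = -26/20 = -1.3
R = e^(-1.3) = 0.272532
Percentage = 0.272532 * 100
= 27.3


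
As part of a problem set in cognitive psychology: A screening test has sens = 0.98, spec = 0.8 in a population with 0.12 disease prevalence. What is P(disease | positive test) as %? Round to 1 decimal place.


PPV = (sens * prev) / (sens * prev + (1-spec) * (1-prev))
Numerator = 0.98 * 0.12 = 0.1176
P(positive and no disease) = (1 - spec) * (1 - prev) = (1 - 0.8) * (1 - 0.12) = 0.176
Denominator = 0.1176 + 0.176 = 0.2936
PPV = 0.1176 / 0.2936 = 0.400545
As percentage = 40.1


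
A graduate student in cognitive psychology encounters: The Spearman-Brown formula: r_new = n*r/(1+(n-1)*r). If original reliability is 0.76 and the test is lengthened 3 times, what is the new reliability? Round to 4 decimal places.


r_new = n*r / (1 + (n-1)*r)
Numerator = 3 * 0.76 = 2.28
Denominator = 1 + 2 * 0.76 = 2.52
r_new = 2.28 / 2.52
= 0.9048
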